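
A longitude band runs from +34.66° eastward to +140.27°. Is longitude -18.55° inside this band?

Band width going east from +34.66° to +140.27°: ((140.27 − 34.66) mod 360) = 105.61°.
Offset of -18.55° east of the west edge: ((-18.55 − 34.66) mod 360) = 306.79°.
306.79° > 105.61° ⇒ outside.

No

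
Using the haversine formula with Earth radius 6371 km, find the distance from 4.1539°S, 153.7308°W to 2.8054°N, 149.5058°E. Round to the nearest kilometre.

6355 km

Δλ = 149.5058 − -153.7308 = 303.2366°; wrapped into (−180°, 180°]: -56.7634°.
Δφ = 2.8054 − -4.1539 = 6.9593°.
a = sin²(Δφ/2) + cos φ₁ · cos φ₂ · sin²(Δλ/2) = 0.228771.
c = 2·atan2(√a, √(1−a)) = 0.99744 rad → d = 6371·c ≈ 6354.67 km.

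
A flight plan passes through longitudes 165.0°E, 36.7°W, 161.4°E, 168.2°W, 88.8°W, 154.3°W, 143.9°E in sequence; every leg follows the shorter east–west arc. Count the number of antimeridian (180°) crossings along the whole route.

Leg 1: +165.0° → -36.7°, shortest Δλ = 158.3° (east) — crosses 180°.
Leg 2: -36.7° → +161.4°, shortest Δλ = -161.9° (west) — crosses 180°.
Leg 3: +161.4° → -168.2°, shortest Δλ = 30.4° (east) — crosses 180°.
Leg 4: -168.2° → -88.8°, shortest Δλ = 79.4° (east) — does not cross 180°.
Leg 5: -88.8° → -154.3°, shortest Δλ = -65.5° (west) — does not cross 180°.
Leg 6: -154.3° → +143.9°, shortest Δλ = -61.8° (west) — crosses 180°.
Total crossings: 4.

4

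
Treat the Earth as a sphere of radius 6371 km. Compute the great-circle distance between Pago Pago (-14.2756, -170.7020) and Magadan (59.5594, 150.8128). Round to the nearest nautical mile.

4810 nmi

Δλ = 150.8128 − -170.7020 = 321.5148°; wrapped into (−180°, 180°]: -38.4852°.
Δφ = 59.5594 − -14.2756 = 73.8350°.
a = sin²(Δφ/2) + cos φ₁ · cos φ₂ · sin²(Δλ/2) = 0.414128.
c = 2·atan2(√a, √(1−a)) = 1.39820 rad → d = 6371·c ≈ 8907.91 km ≈ 4809.89 nmi.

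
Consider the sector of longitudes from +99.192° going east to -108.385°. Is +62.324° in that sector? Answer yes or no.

No

Band width going east from +99.192° to -108.385°: ((-108.385 − 99.192) mod 360) = 152.423°.
Offset of +62.324° east of the west edge: ((62.324 − 99.192) mod 360) = 323.132°.
323.132° > 152.423° ⇒ outside.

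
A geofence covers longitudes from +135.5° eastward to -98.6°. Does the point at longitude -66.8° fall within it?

Band width going east from +135.5° to -98.6°: ((-98.6 − 135.5) mod 360) = 125.9°.
Offset of -66.8° east of the west edge: ((-66.8 − 135.5) mod 360) = 157.7°.
157.7° > 125.9° ⇒ outside.

No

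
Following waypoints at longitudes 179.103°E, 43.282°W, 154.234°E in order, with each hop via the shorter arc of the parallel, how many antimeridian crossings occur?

2

Leg 1: +179.103° → -43.282°, shortest Δλ = 137.615° (east) — crosses 180°.
Leg 2: -43.282° → +154.234°, shortest Δλ = -162.484° (west) — crosses 180°.
Total crossings: 2.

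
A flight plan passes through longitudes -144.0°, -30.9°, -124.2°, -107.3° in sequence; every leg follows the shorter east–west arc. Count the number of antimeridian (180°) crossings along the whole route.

Leg 1: -144.0° → -30.9°, shortest Δλ = 113.1° (east) — does not cross 180°.
Leg 2: -30.9° → -124.2°, shortest Δλ = -93.3° (west) — does not cross 180°.
Leg 3: -124.2° → -107.3°, shortest Δλ = 16.9° (east) — does not cross 180°.
Total crossings: 0.

0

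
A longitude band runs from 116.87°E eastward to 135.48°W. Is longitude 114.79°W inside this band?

No

Band width going east from +116.87° to -135.48°: ((-135.48 − 116.87) mod 360) = 107.65°.
Offset of -114.79° east of the west edge: ((-114.79 − 116.87) mod 360) = 128.34°.
128.34° > 107.65° ⇒ outside.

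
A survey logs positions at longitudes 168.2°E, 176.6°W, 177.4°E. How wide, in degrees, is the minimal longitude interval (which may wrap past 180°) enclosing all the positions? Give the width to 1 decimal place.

15.2°

Sort the longitudes: -176.6°, +168.2°, +177.4°.
Eastward gaps between consecutive values (wrapping around): 344.8°, 9.2°, 6.0°.
Largest gap = 344.8° ⇒ minimal covering band is its complement: 360° − 344.8° = 15.2°.
Band runs from +168.2° eastward to -176.6°, crossing the antimeridian.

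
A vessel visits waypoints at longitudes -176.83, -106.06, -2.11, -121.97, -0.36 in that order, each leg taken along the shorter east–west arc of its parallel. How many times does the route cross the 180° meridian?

0

Leg 1: -176.83° → -106.06°, shortest Δλ = 70.77° (east) — does not cross 180°.
Leg 2: -106.06° → -2.11°, shortest Δλ = 103.95° (east) — does not cross 180°.
Leg 3: -2.11° → -121.97°, shortest Δλ = -119.86° (west) — does not cross 180°.
Leg 4: -121.97° → -0.36°, shortest Δλ = 121.61° (east) — does not cross 180°.
Total crossings: 0.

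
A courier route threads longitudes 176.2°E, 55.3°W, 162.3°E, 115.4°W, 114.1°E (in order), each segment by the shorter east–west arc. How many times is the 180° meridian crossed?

4

Leg 1: +176.2° → -55.3°, shortest Δλ = 128.5° (east) — crosses 180°.
Leg 2: -55.3° → +162.3°, shortest Δλ = -142.4° (west) — crosses 180°.
Leg 3: +162.3° → -115.4°, shortest Δλ = 82.3° (east) — crosses 180°.
Leg 4: -115.4° → +114.1°, shortest Δλ = -130.5° (west) — crosses 180°.
Total crossings: 4.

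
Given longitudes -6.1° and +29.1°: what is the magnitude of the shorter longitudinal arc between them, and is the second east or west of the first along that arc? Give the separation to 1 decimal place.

Raw difference: 29.1 − -6.1 = 35.2°.
Normalise into (−180°, 180°]: 35.2° stays 35.2°.
Positive ⇒ the second point lies to the east; separation 35.2°.

35.2° east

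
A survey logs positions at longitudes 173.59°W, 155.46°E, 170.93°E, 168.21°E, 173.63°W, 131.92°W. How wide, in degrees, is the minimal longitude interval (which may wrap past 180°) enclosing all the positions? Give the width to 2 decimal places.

72.62°

Sort the longitudes: -173.63°, -173.59°, -131.92°, +155.46°, +168.21°, +170.93°.
Eastward gaps between consecutive values (wrapping around): 0.04°, 41.67°, 287.38°, 12.75°, 2.72°, 15.44°.
Largest gap = 287.38° ⇒ minimal covering band is its complement: 360° − 287.38° = 72.62°.
Band runs from +155.46° eastward to -131.92°, crossing the antimeridian.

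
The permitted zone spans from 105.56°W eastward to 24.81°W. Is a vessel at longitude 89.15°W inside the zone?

Band width going east from -105.56° to -24.81°: ((-24.81 − -105.56) mod 360) = 80.75°.
Offset of -89.15° east of the west edge: ((-89.15 − -105.56) mod 360) = 16.41°.
16.41° ≤ 80.75° ⇒ inside.

Yes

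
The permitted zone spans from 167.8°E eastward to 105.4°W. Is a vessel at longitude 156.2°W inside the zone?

Yes

Band width going east from +167.8° to -105.4°: ((-105.4 − 167.8) mod 360) = 86.8°.
Offset of -156.2° east of the west edge: ((-156.2 − 167.8) mod 360) = 36.0°.
36.0° ≤ 86.8° ⇒ inside.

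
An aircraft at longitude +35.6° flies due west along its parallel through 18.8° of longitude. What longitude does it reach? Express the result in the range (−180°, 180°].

+16.8°

Start at +35.6°; shift −18.8° → +16.8°.
+16.8° already lies in (−180°, 180°].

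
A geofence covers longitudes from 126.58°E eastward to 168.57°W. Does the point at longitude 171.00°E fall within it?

Yes

Band width going east from +126.58° to -168.57°: ((-168.57 − 126.58) mod 360) = 64.85°.
Offset of +171.00° east of the west edge: ((171.00 − 126.58) mod 360) = 44.42°.
44.42° ≤ 64.85° ⇒ inside.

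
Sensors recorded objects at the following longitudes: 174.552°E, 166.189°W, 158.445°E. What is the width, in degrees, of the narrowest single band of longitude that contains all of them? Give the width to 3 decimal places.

35.366°

Sort the longitudes: -166.189°, +158.445°, +174.552°.
Eastward gaps between consecutive values (wrapping around): 324.634°, 16.107°, 19.259°.
Largest gap = 324.634° ⇒ minimal covering band is its complement: 360° − 324.634° = 35.366°.
Band runs from +158.445° eastward to -166.189°, crossing the antimeridian.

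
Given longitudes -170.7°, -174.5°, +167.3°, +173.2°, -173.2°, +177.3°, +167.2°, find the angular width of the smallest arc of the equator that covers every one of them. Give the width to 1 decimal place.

22.1°

Sort the longitudes: -174.5°, -173.2°, -170.7°, +167.2°, +167.3°, +173.2°, +177.3°.
Eastward gaps between consecutive values (wrapping around): 1.3°, 2.5°, 337.9°, 0.1°, 5.9°, 4.1°, 8.2°.
Largest gap = 337.9° ⇒ minimal covering band is its complement: 360° − 337.9° = 22.1°.
Band runs from +167.2° eastward to -170.7°, crossing the antimeridian.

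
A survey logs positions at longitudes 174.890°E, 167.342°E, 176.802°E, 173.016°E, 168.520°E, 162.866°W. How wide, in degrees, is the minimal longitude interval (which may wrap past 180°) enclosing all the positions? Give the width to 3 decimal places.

29.792°

Sort the longitudes: -162.866°, +167.342°, +168.520°, +173.016°, +174.890°, +176.802°.
Eastward gaps between consecutive values (wrapping around): 330.208°, 1.178°, 4.496°, 1.874°, 1.912°, 20.332°.
Largest gap = 330.208° ⇒ minimal covering band is its complement: 360° − 330.208° = 29.792°.
Band runs from +167.342° eastward to -162.866°, crossing the antimeridian.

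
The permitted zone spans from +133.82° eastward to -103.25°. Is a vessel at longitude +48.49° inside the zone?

No

Band width going east from +133.82° to -103.25°: ((-103.25 − 133.82) mod 360) = 122.93°.
Offset of +48.49° east of the west edge: ((48.49 − 133.82) mod 360) = 274.67°.
274.67° > 122.93° ⇒ outside.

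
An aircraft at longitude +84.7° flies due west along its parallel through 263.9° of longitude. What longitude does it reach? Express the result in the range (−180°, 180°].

-179.2°

Start at +84.7°; shift −263.9° → -179.2°.
-179.2° already lies in (−180°, 180°].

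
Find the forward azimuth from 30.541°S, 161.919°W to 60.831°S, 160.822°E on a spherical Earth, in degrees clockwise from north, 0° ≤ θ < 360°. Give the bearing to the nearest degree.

208°

Δλ = 160.822 − -161.919 = 322.741°; wrapped into (−180°, 180°]: -37.259°.
θ = atan2( sin Δλ · cos φ₂ , cos φ₁ · sin φ₂ − sin φ₁ · cos φ₂ · cos Δλ )
  = atan2(-0.29507, -0.55492) = -151.999° → normalised to [0°, 360°): 208.001°.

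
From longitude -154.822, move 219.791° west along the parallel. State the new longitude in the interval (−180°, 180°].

Start at -154.822°; shift −219.791° → -374.613°.
-374.613° lies outside (−180°, 180°]; add 360° → -14.613°.

-14.613°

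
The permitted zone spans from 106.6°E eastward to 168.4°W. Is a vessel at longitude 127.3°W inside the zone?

No

Band width going east from +106.6° to -168.4°: ((-168.4 − 106.6) mod 360) = 85.0°.
Offset of -127.3° east of the west edge: ((-127.3 − 106.6) mod 360) = 126.1°.
126.1° > 85.0° ⇒ outside.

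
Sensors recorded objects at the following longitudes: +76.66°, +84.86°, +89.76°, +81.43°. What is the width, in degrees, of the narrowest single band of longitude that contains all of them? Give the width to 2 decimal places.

13.10°

Sort the longitudes: +76.66°, +81.43°, +84.86°, +89.76°.
Eastward gaps between consecutive values (wrapping around): 4.77°, 3.43°, 4.90°, 346.90°.
Largest gap = 346.90° ⇒ minimal covering band is its complement: 360° − 346.90° = 13.10°.
Band runs from +76.66° eastward to +89.76°.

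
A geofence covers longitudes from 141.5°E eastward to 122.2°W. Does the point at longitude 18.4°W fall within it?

No

Band width going east from +141.5° to -122.2°: ((-122.2 − 141.5) mod 360) = 96.3°.
Offset of -18.4° east of the west edge: ((-18.4 − 141.5) mod 360) = 200.1°.
200.1° > 96.3° ⇒ outside.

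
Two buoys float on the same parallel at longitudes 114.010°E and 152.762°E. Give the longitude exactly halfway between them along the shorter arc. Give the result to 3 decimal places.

Signed shortest Δλ from +114.010° to +152.762° is +38.752°.
Midpoint longitude = +114.010° + (+38.752°)/2 = +114.010° + 19.376° = +133.386°.

133.386°E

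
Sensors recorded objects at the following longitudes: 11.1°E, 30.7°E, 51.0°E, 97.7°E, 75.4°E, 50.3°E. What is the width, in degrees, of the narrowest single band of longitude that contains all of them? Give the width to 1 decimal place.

86.6°

Sort the longitudes: +11.1°, +30.7°, +50.3°, +51.0°, +75.4°, +97.7°.
Eastward gaps between consecutive values (wrapping around): 19.6°, 19.6°, 0.7°, 24.4°, 22.3°, 273.4°.
Largest gap = 273.4° ⇒ minimal covering band is its complement: 360° − 273.4° = 86.6°.
Band runs from +11.1° eastward to +97.7°.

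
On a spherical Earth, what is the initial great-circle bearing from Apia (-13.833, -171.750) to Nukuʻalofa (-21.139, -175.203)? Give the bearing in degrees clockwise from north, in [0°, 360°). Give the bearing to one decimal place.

Δλ = -175.203 − -171.750 = -3.453°.
θ = atan2( sin Δλ · cos φ₂ , cos φ₁ · sin φ₂ − sin φ₁ · cos φ₂ · cos Δλ )
  = atan2(-0.05618, -0.12757) = -156.234° → normalised to [0°, 360°): 203.766°.

203.8°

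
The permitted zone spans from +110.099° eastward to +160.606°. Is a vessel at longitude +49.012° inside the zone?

Band width going east from +110.099° to +160.606°: ((160.606 − 110.099) mod 360) = 50.507°.
Offset of +49.012° east of the west edge: ((49.012 − 110.099) mod 360) = 298.913°.
298.913° > 50.507° ⇒ outside.

No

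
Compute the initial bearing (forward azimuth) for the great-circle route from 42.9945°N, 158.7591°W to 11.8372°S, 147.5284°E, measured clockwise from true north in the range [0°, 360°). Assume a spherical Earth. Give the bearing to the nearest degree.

Δλ = 147.5284 − -158.7591 = 306.2875°; wrapped into (−180°, 180°]: -53.7125°.
θ = atan2( sin Δλ · cos φ₂ , cos φ₁ · sin φ₂ − sin φ₁ · cos φ₂ · cos Δλ )
  = atan2(-0.78892, -0.54505) = -124.640° → normalised to [0°, 360°): 235.360°.

235°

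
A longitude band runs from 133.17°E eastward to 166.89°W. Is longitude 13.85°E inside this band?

No

Band width going east from +133.17° to -166.89°: ((-166.89 − 133.17) mod 360) = 59.94°.
Offset of +13.85° east of the west edge: ((13.85 − 133.17) mod 360) = 240.68°.
240.68° > 59.94° ⇒ outside.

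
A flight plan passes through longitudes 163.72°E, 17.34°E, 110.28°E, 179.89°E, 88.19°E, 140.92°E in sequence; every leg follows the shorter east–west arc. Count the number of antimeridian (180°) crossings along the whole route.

Leg 1: +163.72° → +17.34°, shortest Δλ = -146.38° (west) — does not cross 180°.
Leg 2: +17.34° → +110.28°, shortest Δλ = 92.94° (east) — does not cross 180°.
Leg 3: +110.28° → +179.89°, shortest Δλ = 69.61° (east) — does not cross 180°.
Leg 4: +179.89° → +88.19°, shortest Δλ = -91.7° (west) — does not cross 180°.
Leg 5: +88.19° → +140.92°, shortest Δλ = 52.73° (east) — does not cross 180°.
Total crossings: 0.

0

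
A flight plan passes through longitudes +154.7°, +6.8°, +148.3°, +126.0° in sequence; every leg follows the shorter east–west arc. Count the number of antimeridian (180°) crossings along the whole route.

Leg 1: +154.7° → +6.8°, shortest Δλ = -147.9° (west) — does not cross 180°.
Leg 2: +6.8° → +148.3°, shortest Δλ = 141.5° (east) — does not cross 180°.
Leg 3: +148.3° → +126.0°, shortest Δλ = -22.3° (west) — does not cross 180°.
Total crossings: 0.

0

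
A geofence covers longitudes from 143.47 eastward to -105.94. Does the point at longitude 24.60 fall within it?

Band width going east from +143.47° to -105.94°: ((-105.94 − 143.47) mod 360) = 110.59°.
Offset of +24.60° east of the west edge: ((24.60 − 143.47) mod 360) = 241.13°.
241.13° > 110.59° ⇒ outside.

No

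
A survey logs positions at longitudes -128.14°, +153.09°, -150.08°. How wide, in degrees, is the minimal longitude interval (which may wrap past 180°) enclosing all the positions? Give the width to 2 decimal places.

78.77°

Sort the longitudes: -150.08°, -128.14°, +153.09°.
Eastward gaps between consecutive values (wrapping around): 21.94°, 281.23°, 56.83°.
Largest gap = 281.23° ⇒ minimal covering band is its complement: 360° − 281.23° = 78.77°.
Band runs from +153.09° eastward to -128.14°, crossing the antimeridian.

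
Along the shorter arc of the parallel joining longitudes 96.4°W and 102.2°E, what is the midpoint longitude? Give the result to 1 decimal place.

177.1°W

Signed shortest Δλ from -96.4° to +102.2° is -161.4°.
Midpoint longitude = -96.4° + (-161.4°)/2 = -96.4° − 80.7° = -177.1°.
(The naïve average (-96.4 + +102.2)/2 = 2.9° is on the wrong side of the globe.)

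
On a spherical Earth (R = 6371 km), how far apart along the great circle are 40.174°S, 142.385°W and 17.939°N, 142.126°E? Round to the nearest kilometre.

10113 km

Δλ = 142.126 − -142.385 = 284.511°; wrapped into (−180°, 180°]: -75.489°.
Δφ = 17.939 − -40.174 = 58.113°.
a = sin²(Δφ/2) + cos φ₁ · cos φ₂ · sin²(Δλ/2) = 0.508275.
c = 2·atan2(√a, √(1−a)) = 1.58735 rad → d = 6371·c ≈ 10112.99 km.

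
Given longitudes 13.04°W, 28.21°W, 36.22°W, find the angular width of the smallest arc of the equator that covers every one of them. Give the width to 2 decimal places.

23.18°

Sort the longitudes: -36.22°, -28.21°, -13.04°.
Eastward gaps between consecutive values (wrapping around): 8.01°, 15.17°, 336.82°.
Largest gap = 336.82° ⇒ minimal covering band is its complement: 360° − 336.82° = 23.18°.
Band runs from -36.22° eastward to -13.04°.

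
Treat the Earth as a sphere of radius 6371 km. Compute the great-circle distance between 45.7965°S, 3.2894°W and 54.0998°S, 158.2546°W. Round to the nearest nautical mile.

Δλ = -158.2546 − -3.2894 = -154.9652°.
Δφ = -54.0998 − -45.7965 = -8.3033°.
a = sin²(Δφ/2) + cos φ₁ · cos φ₂ · sin²(Δλ/2) = 0.394863.
c = 2·atan2(√a, √(1−a)) = 1.35894 rad → d = 6371·c ≈ 8657.81 km ≈ 4674.84 nmi.

4675 nmi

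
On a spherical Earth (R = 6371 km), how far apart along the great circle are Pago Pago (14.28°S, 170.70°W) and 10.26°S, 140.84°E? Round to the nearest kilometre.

Δλ = 140.84 − -170.70 = 311.54°; wrapped into (−180°, 180°]: -48.46°.
Δφ = -10.26 − -14.28 = 4.02°.
a = sin²(Δφ/2) + cos φ₁ · cos φ₂ · sin²(Δλ/2) = 0.161845.
c = 2·atan2(√a, √(1−a)) = 0.82805 rad → d = 6371·c ≈ 5275.53 km.

5276 km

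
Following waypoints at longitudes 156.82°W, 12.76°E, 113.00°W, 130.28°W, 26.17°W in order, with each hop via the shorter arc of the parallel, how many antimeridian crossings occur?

Leg 1: -156.82° → +12.76°, shortest Δλ = 169.58° (east) — does not cross 180°.
Leg 2: +12.76° → -113.00°, shortest Δλ = -125.76° (west) — does not cross 180°.
Leg 3: -113.00° → -130.28°, shortest Δλ = -17.28° (west) — does not cross 180°.
Leg 4: -130.28° → -26.17°, shortest Δλ = 104.11° (east) — does not cross 180°.
Total crossings: 0.

0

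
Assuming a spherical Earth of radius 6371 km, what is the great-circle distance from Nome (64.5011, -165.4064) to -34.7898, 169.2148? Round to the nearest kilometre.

Δλ = 169.2148 − -165.4064 = 334.6212°; wrapped into (−180°, 180°]: -25.3788°.
Δφ = -34.7898 − 64.5011 = -99.2909°.
a = sin²(Δφ/2) + cos φ₁ · cos φ₂ · sin²(Δλ/2) = 0.597783.
c = 2·atan2(√a, √(1−a)) = 1.76763 rad → d = 6371·c ≈ 11261.58 km.

11262 km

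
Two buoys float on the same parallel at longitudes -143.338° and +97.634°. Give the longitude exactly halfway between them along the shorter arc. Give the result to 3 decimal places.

+157.148°

Signed shortest Δλ from -143.338° to +97.634° is -119.028°.
Midpoint longitude = -143.338° + (-119.028°)/2 = -143.338° − 59.514° = -202.852°.
Normalise into (−180°, 180°]: +157.148°.
(The naïve average (-143.338 + +97.634)/2 = -22.852° is on the wrong side of the globe.)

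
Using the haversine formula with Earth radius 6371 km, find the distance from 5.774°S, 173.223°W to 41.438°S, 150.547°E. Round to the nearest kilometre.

Δλ = 150.547 − -173.223 = 323.770°; wrapped into (−180°, 180°]: -36.230°.
Δφ = -41.438 − -5.774 = -35.664°.
a = sin²(Δφ/2) + cos φ₁ · cos φ₂ · sin²(Δλ/2) = 0.165882.
c = 2·atan2(√a, √(1−a)) = 0.83896 rad → d = 6371·c ≈ 5345.01 km.

5345 km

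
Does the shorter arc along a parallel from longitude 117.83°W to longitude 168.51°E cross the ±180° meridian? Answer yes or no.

Yes

Naïve |168.51 − -117.83| = 286.34° > 180°, so the shorter arc goes the other way round — across 180°.
Signed shortest Δλ = ((168.51 − -117.83 + 180) mod 360) − 180 = -73.66°.
Going west by 73.66° from -117.83° passes through 180° before reaching +168.51°.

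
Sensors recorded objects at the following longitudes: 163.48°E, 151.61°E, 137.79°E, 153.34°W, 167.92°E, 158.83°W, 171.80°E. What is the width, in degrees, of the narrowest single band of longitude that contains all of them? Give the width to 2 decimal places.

Sort the longitudes: -158.83°, -153.34°, +137.79°, +151.61°, +163.48°, +167.92°, +171.80°.
Eastward gaps between consecutive values (wrapping around): 5.49°, 291.13°, 13.82°, 11.87°, 4.44°, 3.88°, 29.37°.
Largest gap = 291.13° ⇒ minimal covering band is its complement: 360° − 291.13° = 68.87°.
Band runs from +137.79° eastward to -153.34°, crossing the antimeridian.

68.87°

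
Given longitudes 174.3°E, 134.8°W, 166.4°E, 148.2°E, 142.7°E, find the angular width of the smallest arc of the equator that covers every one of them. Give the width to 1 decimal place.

Sort the longitudes: -134.8°, +142.7°, +148.2°, +166.4°, +174.3°.
Eastward gaps between consecutive values (wrapping around): 277.5°, 5.5°, 18.2°, 7.9°, 50.9°.
Largest gap = 277.5° ⇒ minimal covering band is its complement: 360° − 277.5° = 82.5°.
Band runs from +142.7° eastward to -134.8°, crossing the antimeridian.

82.5°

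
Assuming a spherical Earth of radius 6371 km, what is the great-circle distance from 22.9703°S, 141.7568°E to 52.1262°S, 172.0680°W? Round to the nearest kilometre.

Δλ = -172.0680 − 141.7568 = -313.8248°; wrapped into (−180°, 180°]: 46.1752°.
Δφ = -52.1262 − -22.9703 = -29.1559°.
a = sin²(Δφ/2) + cos φ₁ · cos φ₂ · sin²(Δλ/2) = 0.150270.
c = 2·atan2(√a, √(1−a)) = 0.79616 rad → d = 6371·c ≈ 5072.31 km.

5072 km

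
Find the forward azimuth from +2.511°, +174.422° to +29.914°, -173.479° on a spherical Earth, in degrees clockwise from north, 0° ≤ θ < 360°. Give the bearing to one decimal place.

Δλ = -173.479 − 174.422 = -347.901°; wrapped into (−180°, 180°]: 12.099°.
θ = atan2( sin Δλ · cos φ₂ , cos φ₁ · sin φ₂ − sin φ₁ · cos φ₂ · cos Δλ )
  = atan2(0.18168, 0.46109) = 21.505° → normalised to [0°, 360°): 21.505°.

21.5°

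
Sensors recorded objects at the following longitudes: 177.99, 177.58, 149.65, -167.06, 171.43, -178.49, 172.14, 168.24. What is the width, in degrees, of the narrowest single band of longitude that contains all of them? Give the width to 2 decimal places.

Sort the longitudes: -178.49°, -167.06°, +149.65°, +168.24°, +171.43°, +172.14°, +177.58°, +177.99°.
Eastward gaps between consecutive values (wrapping around): 11.43°, 316.71°, 18.59°, 3.19°, 0.71°, 5.44°, 0.41°, 3.52°.
Largest gap = 316.71° ⇒ minimal covering band is its complement: 360° − 316.71° = 43.29°.
Band runs from +149.65° eastward to -167.06°, crossing the antimeridian.

43.29°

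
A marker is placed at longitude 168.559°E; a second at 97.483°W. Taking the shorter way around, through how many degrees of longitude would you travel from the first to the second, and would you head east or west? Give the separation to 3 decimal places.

Raw difference: -97.483 − 168.559 = -266.042°.
Normalise into (−180°, 180°]: -266.042° + 360° = 93.958°.
Positive ⇒ the second point lies to the east; separation 93.958°.

93.958° east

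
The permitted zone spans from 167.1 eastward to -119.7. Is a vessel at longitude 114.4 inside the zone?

No

Band width going east from +167.1° to -119.7°: ((-119.7 − 167.1) mod 360) = 73.2°.
Offset of +114.4° east of the west edge: ((114.4 − 167.1) mod 360) = 307.3°.
307.3° > 73.2° ⇒ outside.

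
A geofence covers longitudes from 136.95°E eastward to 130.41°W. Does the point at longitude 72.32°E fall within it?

Band width going east from +136.95° to -130.41°: ((-130.41 − 136.95) mod 360) = 92.64°.
Offset of +72.32° east of the west edge: ((72.32 − 136.95) mod 360) = 295.37°.
295.37° > 92.64° ⇒ outside.

No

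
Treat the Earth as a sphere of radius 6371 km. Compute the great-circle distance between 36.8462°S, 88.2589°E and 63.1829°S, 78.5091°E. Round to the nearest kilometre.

Δλ = 78.5091 − 88.2589 = -9.7498°.
Δφ = -63.1829 − -36.8462 = -26.3367°.
a = sin²(Δφ/2) + cos φ₁ · cos φ₂ · sin²(Δλ/2) = 0.054506.
c = 2·atan2(√a, √(1−a)) = 0.47128 rad → d = 6371·c ≈ 3002.52 km.

3003 km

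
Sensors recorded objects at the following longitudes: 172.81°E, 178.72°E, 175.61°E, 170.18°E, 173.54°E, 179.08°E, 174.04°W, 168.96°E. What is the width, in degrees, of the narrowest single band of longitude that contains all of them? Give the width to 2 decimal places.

Sort the longitudes: -174.04°, +168.96°, +170.18°, +172.81°, +173.54°, +175.61°, +178.72°, +179.08°.
Eastward gaps between consecutive values (wrapping around): 343.00°, 1.22°, 2.63°, 0.73°, 2.07°, 3.11°, 0.36°, 6.88°.
Largest gap = 343.00° ⇒ minimal covering band is its complement: 360° − 343.00° = 17.00°.
Band runs from +168.96° eastward to -174.04°, crossing the antimeridian.

17.00°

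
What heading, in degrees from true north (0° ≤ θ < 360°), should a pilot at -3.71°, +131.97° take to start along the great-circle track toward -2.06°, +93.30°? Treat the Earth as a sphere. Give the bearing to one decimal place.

Δλ = 93.30 − 131.97 = -38.67°.
θ = atan2( sin Δλ · cos φ₂ , cos φ₁ · sin φ₂ − sin φ₁ · cos φ₂ · cos Δλ )
  = atan2(-0.62443, 0.01462) = -88.659° → normalised to [0°, 360°): 271.341°.

271.3°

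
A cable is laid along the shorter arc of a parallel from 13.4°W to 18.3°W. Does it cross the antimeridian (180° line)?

No

Signed shortest Δλ = ((-18.3 − -13.4 + 180) mod 360) − 180 = -4.9°.
Going west by 4.9° from -13.4° reaches -18.3° without touching 180°.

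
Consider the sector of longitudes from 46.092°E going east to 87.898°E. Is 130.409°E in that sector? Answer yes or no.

No

Band width going east from +46.092° to +87.898°: ((87.898 − 46.092) mod 360) = 41.806°.
Offset of +130.409° east of the west edge: ((130.409 − 46.092) mod 360) = 84.317°.
84.317° > 41.806° ⇒ outside.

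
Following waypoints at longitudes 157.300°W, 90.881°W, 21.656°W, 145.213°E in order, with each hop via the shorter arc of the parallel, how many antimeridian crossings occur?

Leg 1: -157.300° → -90.881°, shortest Δλ = 66.419° (east) — does not cross 180°.
Leg 2: -90.881° → -21.656°, shortest Δλ = 69.225° (east) — does not cross 180°.
Leg 3: -21.656° → +145.213°, shortest Δλ = 166.869° (east) — does not cross 180°.
Total crossings: 0.

0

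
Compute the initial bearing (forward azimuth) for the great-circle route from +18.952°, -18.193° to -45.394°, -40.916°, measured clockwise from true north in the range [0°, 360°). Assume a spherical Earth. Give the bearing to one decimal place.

Δλ = -40.916 − -18.193 = -22.723°.
θ = atan2( sin Δλ · cos φ₂ , cos φ₁ · sin φ₂ − sin φ₁ · cos φ₂ · cos Δλ )
  = atan2(-0.27125, -0.88372) = -162.936° → normalised to [0°, 360°): 197.064°.

197.1°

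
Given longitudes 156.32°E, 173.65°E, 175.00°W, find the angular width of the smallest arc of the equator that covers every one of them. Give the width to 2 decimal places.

28.68°

Sort the longitudes: -175.00°, +156.32°, +173.65°.
Eastward gaps between consecutive values (wrapping around): 331.32°, 17.33°, 11.35°.
Largest gap = 331.32° ⇒ minimal covering band is its complement: 360° − 331.32° = 28.68°.
Band runs from +156.32° eastward to -175.00°, crossing the antimeridian.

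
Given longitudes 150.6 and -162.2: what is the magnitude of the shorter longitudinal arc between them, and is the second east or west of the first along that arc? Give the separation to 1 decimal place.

47.2° east

Raw difference: -162.2 − 150.6 = -312.8°.
Normalise into (−180°, 180°]: -312.8° + 360° = 47.2°.
Positive ⇒ the second point lies to the east; separation 47.2°.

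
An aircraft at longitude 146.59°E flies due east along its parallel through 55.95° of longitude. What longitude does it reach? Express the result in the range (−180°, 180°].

Start at +146.59°; shift +55.95° → +202.54°.
+202.54° lies outside (−180°, 180°]; subtract 360° → -157.46°.

157.46°W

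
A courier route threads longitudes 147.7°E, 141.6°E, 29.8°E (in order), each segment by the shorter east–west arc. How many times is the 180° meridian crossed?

Leg 1: +147.7° → +141.6°, shortest Δλ = -6.1° (west) — does not cross 180°.
Leg 2: +141.6° → +29.8°, shortest Δλ = -111.8° (west) — does not cross 180°.
Total crossings: 0.

0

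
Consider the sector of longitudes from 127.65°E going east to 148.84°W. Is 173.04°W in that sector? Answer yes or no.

Band width going east from +127.65° to -148.84°: ((-148.84 − 127.65) mod 360) = 83.51°.
Offset of -173.04° east of the west edge: ((-173.04 − 127.65) mod 360) = 59.31°.
59.31° ≤ 83.51° ⇒ inside.

Yes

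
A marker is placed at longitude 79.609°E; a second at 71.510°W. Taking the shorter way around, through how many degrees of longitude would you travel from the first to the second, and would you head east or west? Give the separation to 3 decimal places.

151.119° west

Raw difference: -71.510 − 79.609 = -151.119°.
Normalise into (−180°, 180°]: -151.119° stays -151.119°.
Negative ⇒ the second point lies to the west; separation 151.119°.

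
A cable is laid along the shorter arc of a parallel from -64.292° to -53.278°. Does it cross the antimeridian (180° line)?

Signed shortest Δλ = ((-53.278 − -64.292 + 180) mod 360) − 180 = 11.014°.
Going east by 11.014° from -64.292° reaches -53.278° without touching 180°.

No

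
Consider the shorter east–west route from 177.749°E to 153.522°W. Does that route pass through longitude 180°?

Yes

Naïve |-153.522 − 177.749| = 331.271° > 180°, so the shorter arc goes the other way round — across 180°.
Signed shortest Δλ = ((-153.522 − 177.749 + 180) mod 360) − 180 = 28.729°.
Going east by 28.729° from +177.749° passes through 180° before reaching -153.522°.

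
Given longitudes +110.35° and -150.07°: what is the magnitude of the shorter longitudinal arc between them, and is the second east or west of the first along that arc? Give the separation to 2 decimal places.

Raw difference: -150.07 − 110.35 = -260.42°.
Normalise into (−180°, 180°]: -260.42° + 360° = 99.58°.
Positive ⇒ the second point lies to the east; separation 99.58°.

99.58° east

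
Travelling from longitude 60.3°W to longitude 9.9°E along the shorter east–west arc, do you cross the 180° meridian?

No

Signed shortest Δλ = ((9.9 − -60.3 + 180) mod 360) − 180 = 70.2°.
Going east by 70.2° from -60.3° reaches +9.9° without touching 180°.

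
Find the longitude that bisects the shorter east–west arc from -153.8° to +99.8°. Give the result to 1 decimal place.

Signed shortest Δλ from -153.8° to +99.8° is -106.4°.
Midpoint longitude = -153.8° + (-106.4°)/2 = -153.8° − 53.2° = -207.0°.
Normalise into (−180°, 180°]: +153.0°.
(The naïve average (-153.8 + +99.8)/2 = -27.0° is on the wrong side of the globe.)

+153.0°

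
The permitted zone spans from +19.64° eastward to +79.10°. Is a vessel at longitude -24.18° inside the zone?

Band width going east from +19.64° to +79.10°: ((79.10 − 19.64) mod 360) = 59.46°.
Offset of -24.18° east of the west edge: ((-24.18 − 19.64) mod 360) = 316.18°.
316.18° > 59.46° ⇒ outside.

No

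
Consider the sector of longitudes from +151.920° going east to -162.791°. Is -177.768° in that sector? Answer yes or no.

Band width going east from +151.920° to -162.791°: ((-162.791 − 151.920) mod 360) = 45.289°.
Offset of -177.768° east of the west edge: ((-177.768 − 151.920) mod 360) = 30.312°.
30.312° ≤ 45.289° ⇒ inside.

Yes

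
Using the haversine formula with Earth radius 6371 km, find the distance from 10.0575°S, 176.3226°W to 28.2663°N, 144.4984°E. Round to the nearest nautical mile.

3235 nmi

Δλ = 144.4984 − -176.3226 = 320.8210°; wrapped into (−180°, 180°]: -39.1790°.
Δφ = 28.2663 − -10.0575 = 38.3238°.
a = sin²(Δφ/2) + cos φ₁ · cos φ₂ · sin²(Δλ/2) = 0.205227.
c = 2·atan2(√a, √(1−a)) = 0.94030 rad → d = 6371·c ≈ 5990.64 km ≈ 3234.69 nmi.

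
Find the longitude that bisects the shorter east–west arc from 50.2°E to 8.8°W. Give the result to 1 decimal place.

20.7°E

Signed shortest Δλ from +50.2° to -8.8° is -59.0°.
Midpoint longitude = +50.2° + (-59.0°)/2 = +50.2° − 29.5° = +20.7°.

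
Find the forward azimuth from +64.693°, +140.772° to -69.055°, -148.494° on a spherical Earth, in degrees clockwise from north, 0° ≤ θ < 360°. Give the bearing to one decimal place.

146.3°

Δλ = -148.494 − 140.772 = -289.266°; wrapped into (−180°, 180°]: 70.734°.
θ = atan2( sin Δλ · cos φ₂ , cos φ₁ · sin φ₂ − sin φ₁ · cos φ₂ · cos Δλ )
  = atan2(0.33745, -0.50585) = 146.293° → normalised to [0°, 360°): 146.293°.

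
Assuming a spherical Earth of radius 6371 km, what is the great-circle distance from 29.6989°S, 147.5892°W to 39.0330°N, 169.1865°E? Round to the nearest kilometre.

Δλ = 169.1865 − -147.5892 = 316.7757°; wrapped into (−180°, 180°]: -43.2243°.
Δφ = 39.0330 − -29.6989 = 68.7319°.
a = sin²(Δφ/2) + cos φ₁ · cos φ₂ · sin²(Δλ/2) = 0.410170.
c = 2·atan2(√a, √(1−a)) = 1.39016 rad → d = 6371·c ≈ 8856.69 km.

8857 km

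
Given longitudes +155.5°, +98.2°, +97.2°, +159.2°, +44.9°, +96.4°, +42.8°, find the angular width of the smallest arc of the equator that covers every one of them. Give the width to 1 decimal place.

116.4°

Sort the longitudes: +42.8°, +44.9°, +96.4°, +97.2°, +98.2°, +155.5°, +159.2°.
Eastward gaps between consecutive values (wrapping around): 2.1°, 51.5°, 0.8°, 1.0°, 57.3°, 3.7°, 243.6°.
Largest gap = 243.6° ⇒ minimal covering band is its complement: 360° − 243.6° = 116.4°.
Band runs from +42.8° eastward to +159.2°.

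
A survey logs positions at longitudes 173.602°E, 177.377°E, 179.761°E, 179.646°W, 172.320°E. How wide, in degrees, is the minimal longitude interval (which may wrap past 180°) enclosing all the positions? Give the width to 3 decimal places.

8.034°

Sort the longitudes: -179.646°, +172.320°, +173.602°, +177.377°, +179.761°.
Eastward gaps between consecutive values (wrapping around): 351.966°, 1.282°, 3.775°, 2.384°, 0.593°.
Largest gap = 351.966° ⇒ minimal covering band is its complement: 360° − 351.966° = 8.034°.
Band runs from +172.320° eastward to -179.646°, crossing the antimeridian.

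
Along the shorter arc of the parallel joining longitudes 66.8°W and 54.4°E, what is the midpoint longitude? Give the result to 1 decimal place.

6.2°W

Signed shortest Δλ from -66.8° to +54.4° is +121.2°.
Midpoint longitude = -66.8° + (+121.2°)/2 = -66.8° + 60.6° = -6.2°.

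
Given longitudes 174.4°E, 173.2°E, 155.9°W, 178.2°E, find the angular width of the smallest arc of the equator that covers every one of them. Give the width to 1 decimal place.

Sort the longitudes: -155.9°, +173.2°, +174.4°, +178.2°.
Eastward gaps between consecutive values (wrapping around): 329.1°, 1.2°, 3.8°, 25.9°.
Largest gap = 329.1° ⇒ minimal covering band is its complement: 360° − 329.1° = 30.9°.
Band runs from +173.2° eastward to -155.9°, crossing the antimeridian.

30.9°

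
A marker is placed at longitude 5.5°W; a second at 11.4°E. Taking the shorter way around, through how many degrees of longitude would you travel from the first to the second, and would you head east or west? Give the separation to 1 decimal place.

Raw difference: 11.4 − -5.5 = 16.9°.
Normalise into (−180°, 180°]: 16.9° stays 16.9°.
Positive ⇒ the second point lies to the east; separation 16.9°.

16.9° east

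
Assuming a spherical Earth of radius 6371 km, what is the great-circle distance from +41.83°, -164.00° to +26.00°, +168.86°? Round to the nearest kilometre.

3040 km

Δλ = 168.86 − -164.00 = 332.86°; wrapped into (−180°, 180°]: -27.14°.
Δφ = 26.00 − 41.83 = -15.83°.
a = sin²(Δφ/2) + cos φ₁ · cos φ₂ · sin²(Δλ/2) = 0.055832.
c = 2·atan2(√a, √(1−a)) = 0.47709 rad → d = 6371·c ≈ 3039.53 km.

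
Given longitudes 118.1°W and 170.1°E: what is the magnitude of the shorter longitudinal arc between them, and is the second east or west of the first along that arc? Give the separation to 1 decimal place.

Raw difference: 170.1 − -118.1 = 288.2°.
Normalise into (−180°, 180°]: 288.2° − 360° = -71.8°.
Negative ⇒ the second point lies to the west; separation 71.8°.

71.8° west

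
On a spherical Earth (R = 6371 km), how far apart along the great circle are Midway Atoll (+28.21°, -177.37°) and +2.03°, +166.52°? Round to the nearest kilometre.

Δλ = 166.52 − -177.37 = 343.89°; wrapped into (−180°, 180°]: -16.11°.
Δφ = 2.03 − 28.21 = -26.18°.
a = sin²(Δφ/2) + cos φ₁ · cos φ₂ · sin²(Δλ/2) = 0.068585.
c = 2·atan2(√a, √(1−a)) = 0.52996 rad → d = 6371·c ≈ 3376.35 km.

3376 km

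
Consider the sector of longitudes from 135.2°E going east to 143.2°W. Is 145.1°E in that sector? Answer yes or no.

Yes

Band width going east from +135.2° to -143.2°: ((-143.2 − 135.2) mod 360) = 81.6°.
Offset of +145.1° east of the west edge: ((145.1 − 135.2) mod 360) = 9.9°.
9.9° ≤ 81.6° ⇒ inside.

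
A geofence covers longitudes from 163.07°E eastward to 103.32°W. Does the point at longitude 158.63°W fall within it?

Band width going east from +163.07° to -103.32°: ((-103.32 − 163.07) mod 360) = 93.61°.
Offset of -158.63° east of the west edge: ((-158.63 − 163.07) mod 360) = 38.30°.
38.30° ≤ 93.61° ⇒ inside.

Yes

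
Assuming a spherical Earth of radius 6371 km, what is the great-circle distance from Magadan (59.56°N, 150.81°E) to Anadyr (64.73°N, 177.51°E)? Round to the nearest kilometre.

Δλ = 177.51 − 150.81 = 26.70°.
Δφ = 64.73 − 59.56 = 5.17°.
a = sin²(Δφ/2) + cos φ₁ · cos φ₂ · sin²(Δλ/2) = 0.013565.
c = 2·atan2(√a, √(1−a)) = 0.23346 rad → d = 6371·c ≈ 1487.41 km.

1487 km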